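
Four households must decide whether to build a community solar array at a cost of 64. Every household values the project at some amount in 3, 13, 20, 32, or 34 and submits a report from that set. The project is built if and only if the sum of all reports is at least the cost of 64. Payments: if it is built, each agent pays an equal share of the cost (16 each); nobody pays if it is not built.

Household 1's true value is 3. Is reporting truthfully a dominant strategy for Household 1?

Yes

Check each profile of the others' reports and compare truth against every alternative report.
Others report (3, 20, 32): truth gives 0, best alternative gives -13.
Others report (3, 20, 34): truth gives 0, best alternative gives -13.
Others report (3, 32, 20): truth gives 0, best alternative gives -13.
Others report (3, 34, 20): truth gives 0, best alternative gives -13.
Others report (13, 13, 32): truth gives 0, best alternative gives -13.
Others report (13, 13, 34): truth gives 0, best alternative gives -13.
(Remaining 119 profiles checked similarly; truth is weakly best in each.)
In every case the truthful report is at least as good as any alternative, so it is a dominant strategy.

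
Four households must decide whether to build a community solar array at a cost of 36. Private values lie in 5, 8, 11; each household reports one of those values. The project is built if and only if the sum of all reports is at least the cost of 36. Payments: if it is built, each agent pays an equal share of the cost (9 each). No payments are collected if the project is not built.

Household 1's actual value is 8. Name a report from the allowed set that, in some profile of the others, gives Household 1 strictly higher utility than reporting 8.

Suppose Household 2 reports 8, Household 3 reports 11 and Household 4 reports 11.
Report 8: project built, pays 9, utility 8 - 9 = -1.
Report 5: project not built, utility 0.
So reporting 5 beats truth here (0 > -1).

5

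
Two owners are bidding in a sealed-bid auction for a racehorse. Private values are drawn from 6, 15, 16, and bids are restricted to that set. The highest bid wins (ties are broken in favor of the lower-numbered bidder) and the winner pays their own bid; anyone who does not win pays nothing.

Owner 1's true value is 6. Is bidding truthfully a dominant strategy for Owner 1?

Yes

Check each profile of the others' bids and compare truth against every alternative bid.
Others bid (6): truth gives 0, best alternative gives -9.
Others bid (15): truth gives 0, best alternative gives -9.
Others bid (16): truth gives 0, best alternative gives 0.
In every case the truthful bid is at least as good as any alternative, so it is a dominant strategy.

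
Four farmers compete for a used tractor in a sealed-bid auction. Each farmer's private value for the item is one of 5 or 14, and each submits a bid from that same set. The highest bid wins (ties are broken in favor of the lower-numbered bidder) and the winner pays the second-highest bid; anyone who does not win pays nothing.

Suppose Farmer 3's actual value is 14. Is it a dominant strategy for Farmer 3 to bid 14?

Yes

Check each profile of the others' bids and compare truth against every alternative bid.
Others bid (5, 5, 5): truth gives 9, best alternative gives 0.
Others bid (5, 5, 14): truth gives 0, best alternative gives 0.
Others bid (5, 14, 5): truth gives 0, best alternative gives 0.
Others bid (5, 14, 14): truth gives 0, best alternative gives 0.
Others bid (14, 5, 5): truth gives 0, best alternative gives 0.
Others bid (14, 5, 14): truth gives 0, best alternative gives 0.
(Remaining 2 profiles checked similarly; truth is weakly best in each.)
In every case the truthful bid is at least as good as any alternative, so it is a dominant strategy.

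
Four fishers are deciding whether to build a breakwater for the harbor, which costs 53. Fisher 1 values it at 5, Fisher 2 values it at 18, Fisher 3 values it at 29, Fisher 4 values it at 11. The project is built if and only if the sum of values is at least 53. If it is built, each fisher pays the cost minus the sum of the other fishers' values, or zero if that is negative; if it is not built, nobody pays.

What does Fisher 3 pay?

Total value 63 ≥ cost 53, so the project is built.
The other fishers' values sum to 34.
Cost minus that sum is 53 - 34 = 19.

19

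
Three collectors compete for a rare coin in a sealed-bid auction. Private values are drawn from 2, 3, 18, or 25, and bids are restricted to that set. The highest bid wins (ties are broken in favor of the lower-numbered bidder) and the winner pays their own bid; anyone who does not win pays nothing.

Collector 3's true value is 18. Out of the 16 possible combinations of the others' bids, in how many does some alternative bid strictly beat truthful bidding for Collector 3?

Others bid (2, 2): truth gives 0; bid 3 gives 15 > 0. Violating.
Others bid (2, 3): truth gives 0; no alternative beats it.
Others bid (2, 18): truth gives 0; no alternative beats it.
(Checking all 16 profiles: 1 has a profitable deviation, 15 do not.)

1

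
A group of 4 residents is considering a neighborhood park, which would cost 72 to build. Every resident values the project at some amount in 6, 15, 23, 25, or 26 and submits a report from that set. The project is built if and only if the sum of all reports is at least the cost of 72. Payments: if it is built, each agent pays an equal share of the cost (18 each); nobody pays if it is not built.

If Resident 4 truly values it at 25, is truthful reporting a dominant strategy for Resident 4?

No

Consider the case where Resident 1 reports 6, Resident 2 reports 15 and Resident 3 reports 25.
Truthful report 25: project not built, utility 0.
Report 26 instead: project built, pays 18, utility 25 - 18 = 7.
Since 7 > 0, reporting 26 is strictly better here, so truthful reporting is not dominant.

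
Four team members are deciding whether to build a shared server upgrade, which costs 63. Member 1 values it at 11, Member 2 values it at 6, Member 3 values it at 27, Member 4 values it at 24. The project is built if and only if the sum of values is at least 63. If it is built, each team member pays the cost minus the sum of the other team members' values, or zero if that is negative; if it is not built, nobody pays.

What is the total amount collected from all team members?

48

Total value 68 ≥ cost 63, so it is built.
Member 1: others sum to 57; max(0, 63 - 57) = 6.
Member 2: others sum to 62; max(0, 63 - 62) = 1.
Member 3: others sum to 41; max(0, 63 - 41) = 22.
Member 4: others sum to 44; max(0, 63 - 44) = 19.
Total collected = 6 + 1 + 22 + 19 = 48.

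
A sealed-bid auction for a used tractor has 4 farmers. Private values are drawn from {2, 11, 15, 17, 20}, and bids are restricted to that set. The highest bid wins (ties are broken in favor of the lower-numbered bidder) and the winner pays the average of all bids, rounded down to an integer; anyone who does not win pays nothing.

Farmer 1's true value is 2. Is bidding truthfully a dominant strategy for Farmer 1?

Check each profile of the others' bids and compare truth against every alternative bid.
Others bid (11, 11, 11): truth gives 0, best alternative gives -9.
Others bid (2, 11, 11): truth gives 0, best alternative gives -6.
Others bid (11, 2, 11): truth gives 0, best alternative gives -6.
Others bid (11, 11, 2): truth gives 0, best alternative gives -6.
Others bid (2, 2, 11): truth gives 0, best alternative gives -4.
Others bid (2, 11, 2): truth gives 0, best alternative gives -4.
(Remaining 119 profiles checked similarly; truth is weakly best in each.)
In every case the truthful bid is at least as good as any alternative, so it is a dominant strategy.

Yes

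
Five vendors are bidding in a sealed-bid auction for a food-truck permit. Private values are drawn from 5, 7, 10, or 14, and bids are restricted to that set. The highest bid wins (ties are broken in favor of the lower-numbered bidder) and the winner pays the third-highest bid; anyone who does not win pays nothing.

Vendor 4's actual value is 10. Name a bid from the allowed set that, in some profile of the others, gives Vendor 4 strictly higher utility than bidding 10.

Suppose Vendor 1 bids 5, Vendor 2 bids 5, Vendor 3 bids 5 and Vendor 5 bids 14.
Bid 10: loses, pays 0, utility 0.
Bid 14: wins, pays 5, utility 10 - 5 = 5.
So bidding 14 beats truth here (5 > 0).

14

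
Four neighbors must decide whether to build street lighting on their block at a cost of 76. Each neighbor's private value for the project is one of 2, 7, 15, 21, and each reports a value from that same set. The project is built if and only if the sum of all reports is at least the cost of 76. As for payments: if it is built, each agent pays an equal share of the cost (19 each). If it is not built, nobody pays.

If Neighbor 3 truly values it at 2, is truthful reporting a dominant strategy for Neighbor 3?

Check each profile of the others' reports and compare truth against every alternative report.
Others report (2, 2, 2): truth gives 0, best alternative gives 0.
Others report (2, 2, 7): truth gives 0, best alternative gives 0.
Others report (2, 2, 15): truth gives 0, best alternative gives 0.
Others report (2, 2, 21): truth gives 0, best alternative gives 0.
Others report (2, 7, 2): truth gives 0, best alternative gives 0.
Others report (2, 7, 7): truth gives 0, best alternative gives 0.
(Remaining 58 profiles checked similarly; truth is weakly best in each.)
In every case the truthful report is at least as good as any alternative, so it is a dominant strategy.

Yes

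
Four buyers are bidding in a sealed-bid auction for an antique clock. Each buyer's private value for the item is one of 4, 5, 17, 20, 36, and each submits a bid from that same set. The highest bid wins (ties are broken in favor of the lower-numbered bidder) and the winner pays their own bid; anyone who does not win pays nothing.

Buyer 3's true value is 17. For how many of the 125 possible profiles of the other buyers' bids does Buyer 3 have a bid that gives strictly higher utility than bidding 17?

Others bid (4, 4, 4): truth gives 0; bid 5 gives 12 > 0. Violating.
Others bid (4, 4, 5): truth gives 0; bid 5 gives 12 > 0. Violating.
Others bid (4, 4, 17): truth gives 0; no alternative beats it.
Others bid (4, 4, 20): truth gives 0; no alternative beats it.
(Checking all 125 profiles: 2 have a profitable deviation, 123 do not.)

2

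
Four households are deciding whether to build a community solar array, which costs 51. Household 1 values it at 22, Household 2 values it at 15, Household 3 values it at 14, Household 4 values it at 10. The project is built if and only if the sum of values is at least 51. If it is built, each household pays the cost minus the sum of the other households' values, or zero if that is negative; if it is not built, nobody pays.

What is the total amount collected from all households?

21

Total value 61 ≥ cost 51, so it is built.
Household 1: others sum to 39; max(0, 51 - 39) = 12.
Household 2: others sum to 46; max(0, 51 - 46) = 5.
Household 3: others sum to 47; max(0, 51 - 47) = 4.
Household 4: others sum to 51; max(0, 51 - 51) = 0.
Total collected = 12 + 5 + 4 + 0 = 21.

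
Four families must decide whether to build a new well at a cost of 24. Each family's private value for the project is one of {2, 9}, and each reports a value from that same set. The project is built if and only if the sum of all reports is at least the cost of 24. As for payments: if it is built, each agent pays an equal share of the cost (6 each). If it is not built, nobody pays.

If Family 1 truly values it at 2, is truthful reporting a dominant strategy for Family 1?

Check each profile of the others' reports and compare truth against every alternative report.
Others report (2, 9, 9): truth gives 0, best alternative gives -4.
Others report (9, 2, 9): truth gives 0, best alternative gives -4.
Others report (9, 9, 2): truth gives 0, best alternative gives -4.
Others report (9, 9, 9): truth gives -4, best alternative gives -4.
Others report (2, 2, 2): truth gives 0, best alternative gives 0.
Others report (2, 2, 9): truth gives 0, best alternative gives 0.
(Remaining 2 profiles checked similarly; truth is weakly best in each.)
In every case the truthful report is at least as good as any alternative, so it is a dominant strategy.

Yes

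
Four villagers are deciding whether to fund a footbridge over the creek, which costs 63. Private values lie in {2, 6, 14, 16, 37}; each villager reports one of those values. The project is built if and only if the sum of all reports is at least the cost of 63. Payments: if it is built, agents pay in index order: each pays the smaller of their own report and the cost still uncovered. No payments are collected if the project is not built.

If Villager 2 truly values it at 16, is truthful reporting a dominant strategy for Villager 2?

Consider the case where Villager 1 reports 2, Villager 3 reports 14 and Villager 4 reports 37.
Truthful report 16: project built, pays 16, utility 16 - 16 = 0.
Report 14 instead: project built, pays 14, utility 16 - 14 = 2.
Since 2 > 0, reporting 14 is strictly better here, so truthful reporting is not dominant.

No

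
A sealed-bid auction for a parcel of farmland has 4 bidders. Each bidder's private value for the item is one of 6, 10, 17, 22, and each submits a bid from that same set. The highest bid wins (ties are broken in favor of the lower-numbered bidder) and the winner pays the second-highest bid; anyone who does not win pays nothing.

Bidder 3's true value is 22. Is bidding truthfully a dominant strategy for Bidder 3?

Yes

Check each profile of the others' bids and compare truth against every alternative bid.
Others bid (6, 17, 6): truth gives 5, best alternative gives 0.
Others bid (6, 17, 10): truth gives 5, best alternative gives 0.
Others bid (6, 17, 17): truth gives 5, best alternative gives 0.
Others bid (10, 17, 6): truth gives 5, best alternative gives 0.
Others bid (10, 17, 10): truth gives 5, best alternative gives 0.
Others bid (10, 17, 17): truth gives 5, best alternative gives 0.
(Remaining 58 profiles checked similarly; truth is weakly best in each.)
In every case the truthful bid is at least as good as any alternative, so it is a dominant strategy.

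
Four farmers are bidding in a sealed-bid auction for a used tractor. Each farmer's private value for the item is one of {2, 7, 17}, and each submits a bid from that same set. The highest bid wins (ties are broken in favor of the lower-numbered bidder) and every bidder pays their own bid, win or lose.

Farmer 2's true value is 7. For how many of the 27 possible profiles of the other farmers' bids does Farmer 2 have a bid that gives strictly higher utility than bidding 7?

Others bid (2, 2, 17): truth gives -7; bid 2 gives -2 > -7. Violating.
Others bid (2, 7, 17): truth gives -7; bid 2 gives -2 > -7. Violating.
Others bid (2, 17, 2): truth gives -7; bid 2 gives -2 > -7. Violating.
Others bid (2, 17, 7): truth gives -7; bid 2 gives -2 > -7. Violating.
Others bid (2, 2, 2): truth gives 0; no alternative beats it.
Others bid (2, 2, 7): truth gives 0; no alternative beats it.
(Checking all 27 profiles: 23 have a profitable deviation, 4 do not.)

23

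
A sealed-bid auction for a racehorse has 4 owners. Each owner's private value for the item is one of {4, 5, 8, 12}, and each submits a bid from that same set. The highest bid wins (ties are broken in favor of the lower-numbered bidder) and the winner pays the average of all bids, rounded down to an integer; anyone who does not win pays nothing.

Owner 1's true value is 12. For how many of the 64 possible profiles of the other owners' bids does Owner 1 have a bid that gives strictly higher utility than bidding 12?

Others bid (4, 4, 4): truth gives 6; bid 4 gives 8 > 6. Violating.
Others bid (4, 4, 5): truth gives 6; bid 5 gives 8 > 6. Violating.
Others bid (4, 4, 8): truth gives 5; bid 8 gives 6 > 5. Violating.
Others bid (4, 5, 4): truth gives 6; bid 5 gives 8 > 6. Violating.
Others bid (4, 4, 12): truth gives 4; no alternative beats it.
Others bid (4, 5, 12): truth gives 4; no alternative beats it.
(Checking all 64 profiles: 27 have a profitable deviation, 37 do not.)

27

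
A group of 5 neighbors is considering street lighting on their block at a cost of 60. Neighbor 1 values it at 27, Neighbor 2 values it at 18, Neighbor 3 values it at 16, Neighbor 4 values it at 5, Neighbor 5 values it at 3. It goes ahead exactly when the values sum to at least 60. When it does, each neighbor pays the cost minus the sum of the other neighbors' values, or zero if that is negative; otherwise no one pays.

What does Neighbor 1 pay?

18

Total value 69 ≥ cost 60, so the project is built.
The other neighbors' values sum to 42.
Cost minus that sum is 60 - 42 = 18.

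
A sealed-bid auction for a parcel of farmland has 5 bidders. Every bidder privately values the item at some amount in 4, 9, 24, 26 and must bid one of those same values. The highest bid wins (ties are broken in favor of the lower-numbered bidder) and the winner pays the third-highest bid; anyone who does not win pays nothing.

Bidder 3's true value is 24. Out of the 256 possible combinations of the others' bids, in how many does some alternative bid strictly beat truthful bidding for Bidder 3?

32

Others bid (4, 4, 4, 26): truth gives 0; bid 26 gives 20 > 0. Violating.
Others bid (4, 4, 9, 26): truth gives 0; bid 26 gives 15 > 0. Violating.
Others bid (4, 4, 26, 4): truth gives 0; bid 26 gives 20 > 0. Violating.
Others bid (4, 4, 26, 9): truth gives 0; bid 26 gives 15 > 0. Violating.
Others bid (4, 4, 4, 4): truth gives 20; no alternative beats it.
Others bid (4, 4, 4, 9): truth gives 20; no alternative beats it.
(Checking all 256 profiles: 32 have a profitable deviation, 224 do not.)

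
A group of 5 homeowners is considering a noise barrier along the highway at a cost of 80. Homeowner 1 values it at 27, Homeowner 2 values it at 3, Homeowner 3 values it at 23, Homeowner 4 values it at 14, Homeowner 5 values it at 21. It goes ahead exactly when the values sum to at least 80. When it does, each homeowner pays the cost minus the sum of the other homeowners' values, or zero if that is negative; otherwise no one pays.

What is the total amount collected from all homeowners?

Total value 88 ≥ cost 80, so it is built.
Homeowner 1: others sum to 61; max(0, 80 - 61) = 19.
Homeowner 2: others sum to 85; max(0, 80 - 85) = 0.
Homeowner 3: others sum to 65; max(0, 80 - 65) = 15.
Homeowner 4: others sum to 74; max(0, 80 - 74) = 6.
Homeowner 5: others sum to 67; max(0, 80 - 67) = 13.
Total collected = 19 + 0 + 15 + 6 + 13 = 53.

53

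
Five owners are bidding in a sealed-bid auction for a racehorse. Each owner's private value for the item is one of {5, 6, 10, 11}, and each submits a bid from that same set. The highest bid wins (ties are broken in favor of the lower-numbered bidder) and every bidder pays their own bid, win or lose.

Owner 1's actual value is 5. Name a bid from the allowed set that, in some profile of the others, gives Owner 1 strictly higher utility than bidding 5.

6

Suppose Owner 2 bids 5, Owner 3 bids 5, Owner 4 bids 5 and Owner 5 bids 6.
Bid 5: loses but pays 5, utility -5.
Bid 6: wins, pays 6, utility 5 - 6 = -1.
So bidding 6 beats truth here (-1 > -5).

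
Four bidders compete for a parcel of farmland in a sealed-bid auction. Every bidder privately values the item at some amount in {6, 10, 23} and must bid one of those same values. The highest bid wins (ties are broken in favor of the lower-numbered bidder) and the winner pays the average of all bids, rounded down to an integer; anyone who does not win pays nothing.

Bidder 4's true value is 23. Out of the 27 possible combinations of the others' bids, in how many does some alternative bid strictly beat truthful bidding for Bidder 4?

1

Others bid (6, 6, 6): truth gives 13; bid 10 gives 16 > 13. Violating.
Others bid (6, 6, 10): truth gives 12; no alternative beats it.
Others bid (6, 6, 23): truth gives 0; no alternative beats it.
(Checking all 27 profiles: 1 has a profitable deviation, 26 do not.)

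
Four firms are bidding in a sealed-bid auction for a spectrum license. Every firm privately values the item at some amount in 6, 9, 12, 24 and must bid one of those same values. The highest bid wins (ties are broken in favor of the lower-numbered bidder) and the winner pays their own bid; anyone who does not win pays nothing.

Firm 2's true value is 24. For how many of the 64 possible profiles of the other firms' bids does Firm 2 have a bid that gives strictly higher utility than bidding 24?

Others bid (6, 6, 6): truth gives 0; bid 9 gives 15 > 0. Violating.
Others bid (6, 6, 9): truth gives 0; bid 9 gives 15 > 0. Violating.
Others bid (6, 6, 12): truth gives 0; bid 12 gives 12 > 0. Violating.
Others bid (6, 9, 6): truth gives 0; bid 9 gives 15 > 0. Violating.
Others bid (6, 6, 24): truth gives 0; no alternative beats it.
Others bid (6, 9, 24): truth gives 0; no alternative beats it.
(Checking all 64 profiles: 18 have a profitable deviation, 46 do not.)

18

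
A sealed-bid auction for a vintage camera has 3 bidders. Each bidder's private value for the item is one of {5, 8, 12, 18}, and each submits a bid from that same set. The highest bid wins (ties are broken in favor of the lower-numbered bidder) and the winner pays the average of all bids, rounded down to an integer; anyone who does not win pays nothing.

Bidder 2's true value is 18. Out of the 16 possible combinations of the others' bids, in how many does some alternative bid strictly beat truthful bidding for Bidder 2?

6

Others bid (5, 5): truth gives 9; bid 8 gives 12 > 9. Violating.
Others bid (5, 8): truth gives 8; bid 8 gives 11 > 8. Violating.
Others bid (5, 12): truth gives 7; bid 12 gives 9 > 7. Violating.
Others bid (8, 5): truth gives 8; bid 12 gives 10 > 8. Violating.
Others bid (5, 18): truth gives 5; no alternative beats it.
Others bid (8, 18): truth gives 4; no alternative beats it.
(Checking all 16 profiles: 6 have a profitable deviation, 10 do not.)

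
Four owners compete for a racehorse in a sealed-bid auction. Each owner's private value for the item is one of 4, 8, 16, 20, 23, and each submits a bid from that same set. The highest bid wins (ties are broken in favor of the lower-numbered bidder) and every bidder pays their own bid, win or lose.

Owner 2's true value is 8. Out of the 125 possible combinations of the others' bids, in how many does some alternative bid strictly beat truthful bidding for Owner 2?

121

Others bid (4, 4, 16): truth gives -8; bid 4 gives -4 > -8. Violating.
Others bid (4, 4, 20): truth gives -8; bid 4 gives -4 > -8. Violating.
Others bid (4, 4, 23): truth gives -8; bid 4 gives -4 > -8. Violating.
Others bid (4, 8, 16): truth gives -8; bid 4 gives -4 > -8. Violating.
Others bid (4, 4, 4): truth gives 0; no alternative beats it.
Others bid (4, 4, 8): truth gives 0; no alternative beats it.
(Checking all 125 profiles: 121 have a profitable deviation, 4 do not.)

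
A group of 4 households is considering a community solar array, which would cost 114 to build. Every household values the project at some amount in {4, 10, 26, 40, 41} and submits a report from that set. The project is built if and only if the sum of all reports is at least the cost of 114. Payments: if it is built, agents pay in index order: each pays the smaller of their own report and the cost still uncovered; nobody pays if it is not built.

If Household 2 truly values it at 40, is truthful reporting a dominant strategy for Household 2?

No

Consider the case where Household 1 reports 10, Household 3 reports 40 and Household 4 reports 40.
Truthful report 40: project built, pays 40, utility 40 - 40 = 0.
Report 26 instead: project built, pays 26, utility 40 - 26 = 14.
Since 14 > 0, reporting 26 is strictly better here, so truthful reporting is not dominant.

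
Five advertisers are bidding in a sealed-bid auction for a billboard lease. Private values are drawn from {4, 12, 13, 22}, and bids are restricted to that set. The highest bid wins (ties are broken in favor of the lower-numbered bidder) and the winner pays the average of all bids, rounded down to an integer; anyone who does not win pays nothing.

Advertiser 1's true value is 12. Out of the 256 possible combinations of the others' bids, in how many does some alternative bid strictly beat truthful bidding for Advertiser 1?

Others bid (4, 4, 4, 4): truth gives 7; bid 4 gives 8 > 7. Violating.
Others bid (4, 4, 4, 13): truth gives 0; bid 13 gives 5 > 0. Violating.
Others bid (4, 4, 4, 22): truth gives 0; bid 22 gives 1 > 0. Violating.
Others bid (4, 4, 12, 13): truth gives 0; bid 13 gives 3 > 0. Violating.
Others bid (4, 4, 4, 12): truth gives 5; no alternative beats it.
Others bid (4, 4, 12, 4): truth gives 5; no alternative beats it.
(Checking all 256 profiles: 55 have a profitable deviation, 201 do not.)

55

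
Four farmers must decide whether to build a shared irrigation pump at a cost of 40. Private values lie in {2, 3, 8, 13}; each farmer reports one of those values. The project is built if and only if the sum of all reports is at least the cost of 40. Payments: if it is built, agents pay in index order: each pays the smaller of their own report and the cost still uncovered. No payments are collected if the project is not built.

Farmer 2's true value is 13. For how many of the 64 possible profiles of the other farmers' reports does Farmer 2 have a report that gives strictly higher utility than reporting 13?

Others report (8, 13, 13): truth gives 0; report 8 gives 5 > 0. Violating.
Others report (13, 8, 13): truth gives 0; report 8 gives 5 > 0. Violating.
Others report (13, 13, 8): truth gives 0; report 8 gives 5 > 0. Violating.
Others report (13, 13, 13): truth gives 0; report 2 gives 11 > 0. Violating.
Others report (2, 2, 2): truth gives 0; no alternative beats it.
Others report (2, 2, 3): truth gives 0; no alternative beats it.
(Checking all 64 profiles: 4 have a profitable deviation, 60 do not.)

4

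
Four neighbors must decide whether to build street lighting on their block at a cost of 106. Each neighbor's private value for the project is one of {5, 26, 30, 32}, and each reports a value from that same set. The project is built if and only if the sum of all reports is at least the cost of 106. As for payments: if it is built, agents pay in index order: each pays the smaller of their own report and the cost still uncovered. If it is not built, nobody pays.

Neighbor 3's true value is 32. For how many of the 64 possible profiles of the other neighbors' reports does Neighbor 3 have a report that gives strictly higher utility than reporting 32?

Others report (26, 26, 26): truth gives 0; report 30 gives 2 > 0. Violating.
Others report (26, 26, 30): truth gives 0; report 26 gives 6 > 0. Violating.
Others report (26, 26, 32): truth gives 0; report 26 gives 6 > 0. Violating.
Others report (26, 30, 26): truth gives 0; report 26 gives 6 > 0. Violating.
Others report (5, 5, 5): truth gives 0; no alternative beats it.
Others report (5, 5, 26): truth gives 0; no alternative beats it.
(Checking all 64 profiles: 27 have a profitable deviation, 37 do not.)

27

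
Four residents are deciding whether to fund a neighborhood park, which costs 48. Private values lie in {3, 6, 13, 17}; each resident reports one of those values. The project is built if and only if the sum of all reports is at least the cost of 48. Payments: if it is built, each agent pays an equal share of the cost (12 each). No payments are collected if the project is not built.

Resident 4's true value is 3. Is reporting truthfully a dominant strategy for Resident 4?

Yes

Check each profile of the others' reports and compare truth against every alternative report.
Others report (13, 13, 17): truth gives 0, best alternative gives -9.
Others report (13, 17, 13): truth gives 0, best alternative gives -9.
Others report (17, 13, 13): truth gives 0, best alternative gives -9.
Others report (13, 17, 17): truth gives -9, best alternative gives -9.
Others report (17, 13, 17): truth gives -9, best alternative gives -9.
Others report (17, 17, 13): truth gives -9, best alternative gives -9.
(Remaining 58 profiles checked similarly; truth is weakly best in each.)
In every case the truthful report is at least as good as any alternative, so it is a dominant strategy.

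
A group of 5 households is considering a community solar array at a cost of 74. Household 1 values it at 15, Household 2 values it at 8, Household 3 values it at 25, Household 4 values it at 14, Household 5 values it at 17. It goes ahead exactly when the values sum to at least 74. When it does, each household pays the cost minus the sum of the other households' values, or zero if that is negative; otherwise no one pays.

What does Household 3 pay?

Total value 79 ≥ cost 74, so the project is built.
The other households' values sum to 54.
Cost minus that sum is 74 - 54 = 20.

20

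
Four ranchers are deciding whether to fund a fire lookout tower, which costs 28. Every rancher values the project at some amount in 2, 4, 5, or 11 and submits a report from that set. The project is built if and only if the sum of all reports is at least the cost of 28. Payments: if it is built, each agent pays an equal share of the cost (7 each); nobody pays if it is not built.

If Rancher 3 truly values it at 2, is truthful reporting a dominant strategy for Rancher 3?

Check each profile of the others' reports and compare truth against every alternative report.
Others report (2, 11, 11): truth gives 0, best alternative gives -5.
Others report (11, 2, 11): truth gives 0, best alternative gives -5.
Others report (11, 11, 2): truth gives 0, best alternative gives -5.
Others report (4, 11, 11): truth gives -5, best alternative gives -5.
Others report (5, 11, 11): truth gives -5, best alternative gives -5.
Others report (11, 4, 11): truth gives -5, best alternative gives -5.
(Remaining 58 profiles checked similarly; truth is weakly best in each.)
In every case the truthful report is at least as good as any alternative, so it is a dominant strategy.

Yes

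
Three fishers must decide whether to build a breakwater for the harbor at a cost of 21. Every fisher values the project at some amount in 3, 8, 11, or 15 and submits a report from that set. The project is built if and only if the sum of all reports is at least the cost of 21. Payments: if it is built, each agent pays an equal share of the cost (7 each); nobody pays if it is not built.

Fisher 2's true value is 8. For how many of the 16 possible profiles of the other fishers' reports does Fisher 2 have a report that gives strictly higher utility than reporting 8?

3

Others report (3, 3): truth gives 0; report 15 gives 1 > 0. Violating.
Others report (3, 8): truth gives 0; report 11 gives 1 > 0. Violating.
Others report (8, 3): truth gives 0; report 11 gives 1 > 0. Violating.
Others report (3, 11): truth gives 1; no alternative beats it.
Others report (3, 15): truth gives 1; no alternative beats it.
(Checking all 16 profiles: 3 have a profitable deviation, 13 do not.)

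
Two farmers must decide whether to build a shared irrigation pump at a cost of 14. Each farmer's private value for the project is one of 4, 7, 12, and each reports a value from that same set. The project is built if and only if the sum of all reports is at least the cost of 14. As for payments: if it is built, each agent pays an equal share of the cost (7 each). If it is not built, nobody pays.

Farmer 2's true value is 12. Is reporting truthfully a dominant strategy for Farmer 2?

Check each profile of the others' reports and compare truth against every alternative report.
Others report (4): truth gives 5, best alternative gives 0.
Others report (7): truth gives 5, best alternative gives 5.
Others report (12): truth gives 5, best alternative gives 5.
In every case the truthful report is at least as good as any alternative, so it is a dominant strategy.

Yes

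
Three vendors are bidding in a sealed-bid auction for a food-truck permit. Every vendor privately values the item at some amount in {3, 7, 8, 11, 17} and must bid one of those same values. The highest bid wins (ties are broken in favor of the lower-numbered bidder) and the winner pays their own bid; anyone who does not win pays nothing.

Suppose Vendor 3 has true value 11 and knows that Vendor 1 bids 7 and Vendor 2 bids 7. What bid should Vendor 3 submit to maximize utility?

8

Bid 3: loses, pays 0, utility 0.
Bid 7: loses, pays 0, utility 0.
Bid 8: wins, pays 8, utility 11 - 8 = 3.
Bid 11: wins, pays 11, utility 11 - 11 = 0.
Bid 17: wins, pays 17, utility 11 - 17 = -6.
The best choice is 8 with utility 3.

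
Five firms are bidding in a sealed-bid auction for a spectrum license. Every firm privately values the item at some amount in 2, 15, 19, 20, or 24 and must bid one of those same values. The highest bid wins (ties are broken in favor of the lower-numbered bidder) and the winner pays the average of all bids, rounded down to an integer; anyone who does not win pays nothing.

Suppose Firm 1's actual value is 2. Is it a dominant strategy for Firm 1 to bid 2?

Yes

Check each profile of the others' bids and compare truth against every alternative bid.
Others bid (15, 15, 15, 15): truth gives 0, best alternative gives -13.
Others bid (2, 15, 15, 15): truth gives 0, best alternative gives -10.
Others bid (15, 2, 15, 15): truth gives 0, best alternative gives -10.
Others bid (15, 15, 2, 15): truth gives 0, best alternative gives -10.
Others bid (15, 15, 15, 2): truth gives 0, best alternative gives -10.
Others bid (2, 2, 15, 15): truth gives 0, best alternative gives -7.
(Remaining 619 profiles checked similarly; truth is weakly best in each.)
In every case the truthful bid is at least as good as any alternative, so it is a dominant strategy.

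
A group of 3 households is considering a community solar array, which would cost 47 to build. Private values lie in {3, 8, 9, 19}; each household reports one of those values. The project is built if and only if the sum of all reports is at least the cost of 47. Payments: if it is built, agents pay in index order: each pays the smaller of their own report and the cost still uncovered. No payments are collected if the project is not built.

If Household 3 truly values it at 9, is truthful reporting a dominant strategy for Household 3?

Yes

Check each profile of the others' reports and compare truth against every alternative report.
Others report (3, 3): truth gives 0, best alternative gives 0.
Others report (3, 8): truth gives 0, best alternative gives 0.
Others report (3, 9): truth gives 0, best alternative gives 0.
Others report (3, 19): truth gives 0, best alternative gives 0.
Others report (8, 3): truth gives 0, best alternative gives 0.
Others report (8, 8): truth gives 0, best alternative gives 0.
(Remaining 10 profiles checked similarly; truth is weakly best in each.)
In every case the truthful report is at least as good as any alternative, so it is a dominant strategy.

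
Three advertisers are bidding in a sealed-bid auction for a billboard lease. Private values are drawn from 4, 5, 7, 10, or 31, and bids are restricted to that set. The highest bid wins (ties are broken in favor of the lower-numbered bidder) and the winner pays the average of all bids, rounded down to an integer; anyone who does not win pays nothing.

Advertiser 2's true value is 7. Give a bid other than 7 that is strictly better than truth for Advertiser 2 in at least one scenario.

Suppose Advertiser 1 bids 4 and Advertiser 3 bids 4.
Bid 7: wins, pays 5, utility 7 - 5 = 2.
Bid 5: wins, pays 4, utility 7 - 4 = 3.
So bidding 5 beats truth here (3 > 2).

5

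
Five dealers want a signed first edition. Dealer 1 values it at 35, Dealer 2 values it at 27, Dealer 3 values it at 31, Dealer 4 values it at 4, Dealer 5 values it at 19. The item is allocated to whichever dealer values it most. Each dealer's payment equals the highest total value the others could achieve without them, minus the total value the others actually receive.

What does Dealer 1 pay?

31

Dealer 1 has the highest value and receives the item.
Without Dealer 1, the item would go to the next-highest value, 31, so the others could achieve 31.
With Dealer 1 present and winning, the others receive nothing, so their total is 0.
Payment = 31 - 0 = 31.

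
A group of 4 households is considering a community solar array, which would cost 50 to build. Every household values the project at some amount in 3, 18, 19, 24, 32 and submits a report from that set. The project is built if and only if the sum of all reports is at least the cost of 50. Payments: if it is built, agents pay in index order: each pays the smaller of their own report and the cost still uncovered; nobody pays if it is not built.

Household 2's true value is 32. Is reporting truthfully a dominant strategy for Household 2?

No

Consider the case where Household 1 reports 3, Household 3 reports 3 and Household 4 reports 24.
Truthful report 32: project built, pays 32, utility 32 - 32 = 0.
Report 24 instead: project built, pays 24, utility 32 - 24 = 8.
Since 8 > 0, reporting 24 is strictly better here, so truthful reporting is not dominant.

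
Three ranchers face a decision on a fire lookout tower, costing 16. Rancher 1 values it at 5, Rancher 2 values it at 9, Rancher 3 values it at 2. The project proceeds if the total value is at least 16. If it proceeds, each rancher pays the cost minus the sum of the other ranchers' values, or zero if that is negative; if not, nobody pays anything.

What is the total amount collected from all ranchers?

16

Total value 16 ≥ cost 16, so it is built.
Rancher 1: others sum to 11; max(0, 16 - 11) = 5.
Rancher 2: others sum to 7; max(0, 16 - 7) = 9.
Rancher 3: others sum to 14; max(0, 16 - 14) = 2.
Total collected = 5 + 9 + 2 = 16.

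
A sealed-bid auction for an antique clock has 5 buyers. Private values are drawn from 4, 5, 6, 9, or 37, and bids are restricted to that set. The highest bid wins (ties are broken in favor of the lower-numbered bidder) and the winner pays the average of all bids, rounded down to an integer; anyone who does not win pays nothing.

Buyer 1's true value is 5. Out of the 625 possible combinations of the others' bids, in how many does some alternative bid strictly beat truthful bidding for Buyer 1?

4

Others bid (4, 4, 4, 6): truth gives 0; bid 6 gives 1 > 0. Violating.
Others bid (4, 4, 6, 4): truth gives 0; bid 6 gives 1 > 0. Violating.
Others bid (4, 6, 4, 4): truth gives 0; bid 6 gives 1 > 0. Violating.
Others bid (6, 4, 4, 4): truth gives 0; bid 6 gives 1 > 0. Violating.
Others bid (4, 4, 4, 4): truth gives 1; no alternative beats it.
Others bid (4, 4, 4, 5): truth gives 1; no alternative beats it.
(Checking all 625 profiles: 4 have a profitable deviation, 621 do not.)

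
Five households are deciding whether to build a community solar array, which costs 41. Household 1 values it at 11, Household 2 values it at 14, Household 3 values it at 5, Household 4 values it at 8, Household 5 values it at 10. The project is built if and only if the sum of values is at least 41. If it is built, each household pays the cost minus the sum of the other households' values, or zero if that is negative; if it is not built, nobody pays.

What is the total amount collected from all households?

15

Total value 48 ≥ cost 41, so it is built.
Household 1: others sum to 37; max(0, 41 - 37) = 4.
Household 2: others sum to 34; max(0, 41 - 34) = 7.
Household 3: others sum to 43; max(0, 41 - 43) = 0.
Household 4: others sum to 40; max(0, 41 - 40) = 1.
Household 5: others sum to 38; max(0, 41 - 38) = 3.
Total collected = 4 + 7 + 0 + 1 + 3 = 15.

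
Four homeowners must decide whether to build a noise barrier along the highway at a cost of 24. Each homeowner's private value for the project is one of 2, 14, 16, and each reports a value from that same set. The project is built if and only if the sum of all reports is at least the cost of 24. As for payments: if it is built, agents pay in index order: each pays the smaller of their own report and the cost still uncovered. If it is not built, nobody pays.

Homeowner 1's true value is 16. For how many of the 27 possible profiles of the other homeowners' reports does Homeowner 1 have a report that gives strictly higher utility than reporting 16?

26

Others report (2, 2, 14): truth gives 0; report 14 gives 2 > 0. Violating.
Others report (2, 2, 16): truth gives 0; report 14 gives 2 > 0. Violating.
Others report (2, 14, 2): truth gives 0; report 14 gives 2 > 0. Violating.
Others report (2, 14, 14): truth gives 0; report 2 gives 14 > 0. Violating.
Others report (2, 2, 2): truth gives 0; no alternative beats it.
(Checking all 27 profiles: 26 have a profitable deviation, 1 does not.)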